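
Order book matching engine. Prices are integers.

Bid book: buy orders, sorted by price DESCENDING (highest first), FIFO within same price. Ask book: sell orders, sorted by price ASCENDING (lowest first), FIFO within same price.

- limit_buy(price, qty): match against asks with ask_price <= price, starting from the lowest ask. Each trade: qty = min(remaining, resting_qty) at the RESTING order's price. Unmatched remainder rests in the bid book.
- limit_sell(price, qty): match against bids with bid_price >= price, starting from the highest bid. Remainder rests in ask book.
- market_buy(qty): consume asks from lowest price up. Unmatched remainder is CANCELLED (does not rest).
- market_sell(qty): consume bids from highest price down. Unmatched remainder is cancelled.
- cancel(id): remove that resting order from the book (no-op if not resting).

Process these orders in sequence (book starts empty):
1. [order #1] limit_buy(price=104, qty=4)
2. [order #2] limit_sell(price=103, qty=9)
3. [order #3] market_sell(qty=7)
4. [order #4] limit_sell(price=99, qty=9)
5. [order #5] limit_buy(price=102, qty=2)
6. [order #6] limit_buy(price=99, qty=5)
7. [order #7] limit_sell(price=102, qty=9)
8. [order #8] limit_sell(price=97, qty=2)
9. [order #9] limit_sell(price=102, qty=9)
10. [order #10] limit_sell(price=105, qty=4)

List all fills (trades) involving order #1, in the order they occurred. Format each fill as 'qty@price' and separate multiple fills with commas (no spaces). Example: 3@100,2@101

Answer: 4@104

Derivation:
After op 1 [order #1] limit_buy(price=104, qty=4): fills=none; bids=[#1:4@104] asks=[-]
After op 2 [order #2] limit_sell(price=103, qty=9): fills=#1x#2:4@104; bids=[-] asks=[#2:5@103]
After op 3 [order #3] market_sell(qty=7): fills=none; bids=[-] asks=[#2:5@103]
After op 4 [order #4] limit_sell(price=99, qty=9): fills=none; bids=[-] asks=[#4:9@99 #2:5@103]
After op 5 [order #5] limit_buy(price=102, qty=2): fills=#5x#4:2@99; bids=[-] asks=[#4:7@99 #2:5@103]
After op 6 [order #6] limit_buy(price=99, qty=5): fills=#6x#4:5@99; bids=[-] asks=[#4:2@99 #2:5@103]
After op 7 [order #7] limit_sell(price=102, qty=9): fills=none; bids=[-] asks=[#4:2@99 #7:9@102 #2:5@103]
After op 8 [order #8] limit_sell(price=97, qty=2): fills=none; bids=[-] asks=[#8:2@97 #4:2@99 #7:9@102 #2:5@103]
After op 9 [order #9] limit_sell(price=102, qty=9): fills=none; bids=[-] asks=[#8:2@97 #4:2@99 #7:9@102 #9:9@102 #2:5@103]
After op 10 [order #10] limit_sell(price=105, qty=4): fills=none; bids=[-] asks=[#8:2@97 #4:2@99 #7:9@102 #9:9@102 #2:5@103 #10:4@105]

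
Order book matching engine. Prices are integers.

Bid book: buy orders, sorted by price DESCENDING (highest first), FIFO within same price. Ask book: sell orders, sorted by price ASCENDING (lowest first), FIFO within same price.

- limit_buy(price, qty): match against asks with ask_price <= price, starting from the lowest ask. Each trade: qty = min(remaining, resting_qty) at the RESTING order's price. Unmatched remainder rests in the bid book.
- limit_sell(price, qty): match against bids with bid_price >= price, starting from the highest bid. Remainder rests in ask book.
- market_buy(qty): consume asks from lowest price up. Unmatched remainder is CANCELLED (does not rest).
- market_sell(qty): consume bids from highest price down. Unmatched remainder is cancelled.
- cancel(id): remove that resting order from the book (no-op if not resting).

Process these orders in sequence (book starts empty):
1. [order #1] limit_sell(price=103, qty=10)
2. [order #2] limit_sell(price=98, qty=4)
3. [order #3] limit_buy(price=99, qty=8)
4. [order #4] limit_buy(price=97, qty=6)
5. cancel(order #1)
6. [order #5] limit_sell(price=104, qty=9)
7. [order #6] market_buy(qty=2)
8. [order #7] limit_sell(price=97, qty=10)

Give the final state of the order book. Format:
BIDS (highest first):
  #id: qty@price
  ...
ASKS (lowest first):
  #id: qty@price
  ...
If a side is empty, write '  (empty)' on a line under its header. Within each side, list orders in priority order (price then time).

After op 1 [order #1] limit_sell(price=103, qty=10): fills=none; bids=[-] asks=[#1:10@103]
After op 2 [order #2] limit_sell(price=98, qty=4): fills=none; bids=[-] asks=[#2:4@98 #1:10@103]
After op 3 [order #3] limit_buy(price=99, qty=8): fills=#3x#2:4@98; bids=[#3:4@99] asks=[#1:10@103]
After op 4 [order #4] limit_buy(price=97, qty=6): fills=none; bids=[#3:4@99 #4:6@97] asks=[#1:10@103]
After op 5 cancel(order #1): fills=none; bids=[#3:4@99 #4:6@97] asks=[-]
After op 6 [order #5] limit_sell(price=104, qty=9): fills=none; bids=[#3:4@99 #4:6@97] asks=[#5:9@104]
After op 7 [order #6] market_buy(qty=2): fills=#6x#5:2@104; bids=[#3:4@99 #4:6@97] asks=[#5:7@104]
After op 8 [order #7] limit_sell(price=97, qty=10): fills=#3x#7:4@99 #4x#7:6@97; bids=[-] asks=[#5:7@104]

Answer: BIDS (highest first):
  (empty)
ASKS (lowest first):
  #5: 7@104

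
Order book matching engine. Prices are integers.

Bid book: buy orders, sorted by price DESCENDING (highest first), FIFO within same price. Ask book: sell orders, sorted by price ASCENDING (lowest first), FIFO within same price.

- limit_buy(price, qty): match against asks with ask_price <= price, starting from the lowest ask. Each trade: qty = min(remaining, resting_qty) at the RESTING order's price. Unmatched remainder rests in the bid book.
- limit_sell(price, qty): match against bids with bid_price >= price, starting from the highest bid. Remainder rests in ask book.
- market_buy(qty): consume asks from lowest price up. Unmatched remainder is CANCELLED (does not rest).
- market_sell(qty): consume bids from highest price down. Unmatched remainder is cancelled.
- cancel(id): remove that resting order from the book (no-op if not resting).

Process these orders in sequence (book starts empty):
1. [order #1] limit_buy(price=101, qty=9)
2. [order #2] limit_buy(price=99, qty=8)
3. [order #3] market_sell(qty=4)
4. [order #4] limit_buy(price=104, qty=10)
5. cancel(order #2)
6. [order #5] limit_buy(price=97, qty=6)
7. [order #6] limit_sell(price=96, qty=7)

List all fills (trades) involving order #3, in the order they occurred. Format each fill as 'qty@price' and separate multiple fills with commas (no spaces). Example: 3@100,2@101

Answer: 4@101

Derivation:
After op 1 [order #1] limit_buy(price=101, qty=9): fills=none; bids=[#1:9@101] asks=[-]
After op 2 [order #2] limit_buy(price=99, qty=8): fills=none; bids=[#1:9@101 #2:8@99] asks=[-]
After op 3 [order #3] market_sell(qty=4): fills=#1x#3:4@101; bids=[#1:5@101 #2:8@99] asks=[-]
After op 4 [order #4] limit_buy(price=104, qty=10): fills=none; bids=[#4:10@104 #1:5@101 #2:8@99] asks=[-]
After op 5 cancel(order #2): fills=none; bids=[#4:10@104 #1:5@101] asks=[-]
After op 6 [order #5] limit_buy(price=97, qty=6): fills=none; bids=[#4:10@104 #1:5@101 #5:6@97] asks=[-]
After op 7 [order #6] limit_sell(price=96, qty=7): fills=#4x#6:7@104; bids=[#4:3@104 #1:5@101 #5:6@97] asks=[-]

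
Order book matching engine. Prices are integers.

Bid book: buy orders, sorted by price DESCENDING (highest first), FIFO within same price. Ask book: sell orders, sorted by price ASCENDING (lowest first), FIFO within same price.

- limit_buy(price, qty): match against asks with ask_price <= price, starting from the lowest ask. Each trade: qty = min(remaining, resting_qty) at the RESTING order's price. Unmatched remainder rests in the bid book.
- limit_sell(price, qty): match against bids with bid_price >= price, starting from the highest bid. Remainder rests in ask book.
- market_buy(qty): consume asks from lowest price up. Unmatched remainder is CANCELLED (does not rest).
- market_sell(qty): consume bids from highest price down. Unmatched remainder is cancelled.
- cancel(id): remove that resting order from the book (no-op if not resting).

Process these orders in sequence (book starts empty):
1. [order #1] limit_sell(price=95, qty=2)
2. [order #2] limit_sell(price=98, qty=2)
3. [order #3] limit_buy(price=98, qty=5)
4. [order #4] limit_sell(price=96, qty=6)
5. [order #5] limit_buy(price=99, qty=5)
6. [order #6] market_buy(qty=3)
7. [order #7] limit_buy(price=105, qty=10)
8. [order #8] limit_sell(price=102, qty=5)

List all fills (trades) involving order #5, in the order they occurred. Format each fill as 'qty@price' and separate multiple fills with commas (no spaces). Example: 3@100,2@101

Answer: 5@96

Derivation:
After op 1 [order #1] limit_sell(price=95, qty=2): fills=none; bids=[-] asks=[#1:2@95]
After op 2 [order #2] limit_sell(price=98, qty=2): fills=none; bids=[-] asks=[#1:2@95 #2:2@98]
After op 3 [order #3] limit_buy(price=98, qty=5): fills=#3x#1:2@95 #3x#2:2@98; bids=[#3:1@98] asks=[-]
After op 4 [order #4] limit_sell(price=96, qty=6): fills=#3x#4:1@98; bids=[-] asks=[#4:5@96]
After op 5 [order #5] limit_buy(price=99, qty=5): fills=#5x#4:5@96; bids=[-] asks=[-]
After op 6 [order #6] market_buy(qty=3): fills=none; bids=[-] asks=[-]
After op 7 [order #7] limit_buy(price=105, qty=10): fills=none; bids=[#7:10@105] asks=[-]
After op 8 [order #8] limit_sell(price=102, qty=5): fills=#7x#8:5@105; bids=[#7:5@105] asks=[-]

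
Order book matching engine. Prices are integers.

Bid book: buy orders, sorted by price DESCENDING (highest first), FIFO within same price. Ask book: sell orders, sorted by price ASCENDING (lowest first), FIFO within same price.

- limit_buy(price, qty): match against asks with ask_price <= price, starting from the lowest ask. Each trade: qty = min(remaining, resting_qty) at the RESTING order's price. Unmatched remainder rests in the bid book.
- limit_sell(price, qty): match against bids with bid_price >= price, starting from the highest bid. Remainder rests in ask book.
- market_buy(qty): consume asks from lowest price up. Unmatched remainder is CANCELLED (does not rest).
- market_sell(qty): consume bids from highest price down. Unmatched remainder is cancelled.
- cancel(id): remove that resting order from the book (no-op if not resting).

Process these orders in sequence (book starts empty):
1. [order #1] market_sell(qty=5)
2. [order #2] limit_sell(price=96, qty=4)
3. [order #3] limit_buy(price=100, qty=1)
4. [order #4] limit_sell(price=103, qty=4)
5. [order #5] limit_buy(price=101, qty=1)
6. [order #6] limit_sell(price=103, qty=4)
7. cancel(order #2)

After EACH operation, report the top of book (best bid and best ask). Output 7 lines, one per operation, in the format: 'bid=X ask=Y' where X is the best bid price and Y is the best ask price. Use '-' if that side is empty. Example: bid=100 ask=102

Answer: bid=- ask=-
bid=- ask=96
bid=- ask=96
bid=- ask=96
bid=- ask=96
bid=- ask=96
bid=- ask=103

Derivation:
After op 1 [order #1] market_sell(qty=5): fills=none; bids=[-] asks=[-]
After op 2 [order #2] limit_sell(price=96, qty=4): fills=none; bids=[-] asks=[#2:4@96]
After op 3 [order #3] limit_buy(price=100, qty=1): fills=#3x#2:1@96; bids=[-] asks=[#2:3@96]
After op 4 [order #4] limit_sell(price=103, qty=4): fills=none; bids=[-] asks=[#2:3@96 #4:4@103]
After op 5 [order #5] limit_buy(price=101, qty=1): fills=#5x#2:1@96; bids=[-] asks=[#2:2@96 #4:4@103]
After op 6 [order #6] limit_sell(price=103, qty=4): fills=none; bids=[-] asks=[#2:2@96 #4:4@103 #6:4@103]
After op 7 cancel(order #2): fills=none; bids=[-] asks=[#4:4@103 #6:4@103]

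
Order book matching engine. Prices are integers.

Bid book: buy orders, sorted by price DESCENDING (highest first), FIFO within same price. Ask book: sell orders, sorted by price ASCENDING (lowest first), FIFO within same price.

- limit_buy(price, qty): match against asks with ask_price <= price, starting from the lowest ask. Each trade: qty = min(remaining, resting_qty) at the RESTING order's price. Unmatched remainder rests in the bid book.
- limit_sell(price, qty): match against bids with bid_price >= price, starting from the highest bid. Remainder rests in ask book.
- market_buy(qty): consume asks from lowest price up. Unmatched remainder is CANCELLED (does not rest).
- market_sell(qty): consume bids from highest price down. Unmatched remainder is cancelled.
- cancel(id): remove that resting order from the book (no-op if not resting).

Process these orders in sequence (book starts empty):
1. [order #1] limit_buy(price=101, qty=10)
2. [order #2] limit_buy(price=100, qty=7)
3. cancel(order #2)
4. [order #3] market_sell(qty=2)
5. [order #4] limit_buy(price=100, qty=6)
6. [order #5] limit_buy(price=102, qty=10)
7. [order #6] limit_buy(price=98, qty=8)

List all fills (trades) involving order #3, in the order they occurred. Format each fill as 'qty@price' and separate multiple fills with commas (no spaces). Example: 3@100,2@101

Answer: 2@101

Derivation:
After op 1 [order #1] limit_buy(price=101, qty=10): fills=none; bids=[#1:10@101] asks=[-]
After op 2 [order #2] limit_buy(price=100, qty=7): fills=none; bids=[#1:10@101 #2:7@100] asks=[-]
After op 3 cancel(order #2): fills=none; bids=[#1:10@101] asks=[-]
After op 4 [order #3] market_sell(qty=2): fills=#1x#3:2@101; bids=[#1:8@101] asks=[-]
After op 5 [order #4] limit_buy(price=100, qty=6): fills=none; bids=[#1:8@101 #4:6@100] asks=[-]
After op 6 [order #5] limit_buy(price=102, qty=10): fills=none; bids=[#5:10@102 #1:8@101 #4:6@100] asks=[-]
After op 7 [order #6] limit_buy(price=98, qty=8): fills=none; bids=[#5:10@102 #1:8@101 #4:6@100 #6:8@98] asks=[-]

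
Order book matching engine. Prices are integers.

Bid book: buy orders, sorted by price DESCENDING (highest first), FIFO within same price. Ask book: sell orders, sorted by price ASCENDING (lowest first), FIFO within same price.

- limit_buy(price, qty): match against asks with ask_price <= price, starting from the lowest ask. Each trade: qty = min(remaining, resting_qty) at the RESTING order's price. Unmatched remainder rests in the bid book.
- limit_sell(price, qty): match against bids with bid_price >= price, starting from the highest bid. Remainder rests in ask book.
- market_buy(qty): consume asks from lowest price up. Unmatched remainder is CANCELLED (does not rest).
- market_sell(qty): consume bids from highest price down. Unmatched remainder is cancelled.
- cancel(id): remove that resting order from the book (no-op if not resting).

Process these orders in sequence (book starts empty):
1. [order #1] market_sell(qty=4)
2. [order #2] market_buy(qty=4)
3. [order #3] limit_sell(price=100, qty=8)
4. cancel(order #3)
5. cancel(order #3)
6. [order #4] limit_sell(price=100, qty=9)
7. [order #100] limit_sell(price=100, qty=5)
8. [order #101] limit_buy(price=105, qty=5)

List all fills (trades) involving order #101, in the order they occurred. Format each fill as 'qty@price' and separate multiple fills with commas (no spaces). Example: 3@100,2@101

After op 1 [order #1] market_sell(qty=4): fills=none; bids=[-] asks=[-]
After op 2 [order #2] market_buy(qty=4): fills=none; bids=[-] asks=[-]
After op 3 [order #3] limit_sell(price=100, qty=8): fills=none; bids=[-] asks=[#3:8@100]
After op 4 cancel(order #3): fills=none; bids=[-] asks=[-]
After op 5 cancel(order #3): fills=none; bids=[-] asks=[-]
After op 6 [order #4] limit_sell(price=100, qty=9): fills=none; bids=[-] asks=[#4:9@100]
After op 7 [order #100] limit_sell(price=100, qty=5): fills=none; bids=[-] asks=[#4:9@100 #100:5@100]
After op 8 [order #101] limit_buy(price=105, qty=5): fills=#101x#4:5@100; bids=[-] asks=[#4:4@100 #100:5@100]

Answer: 5@100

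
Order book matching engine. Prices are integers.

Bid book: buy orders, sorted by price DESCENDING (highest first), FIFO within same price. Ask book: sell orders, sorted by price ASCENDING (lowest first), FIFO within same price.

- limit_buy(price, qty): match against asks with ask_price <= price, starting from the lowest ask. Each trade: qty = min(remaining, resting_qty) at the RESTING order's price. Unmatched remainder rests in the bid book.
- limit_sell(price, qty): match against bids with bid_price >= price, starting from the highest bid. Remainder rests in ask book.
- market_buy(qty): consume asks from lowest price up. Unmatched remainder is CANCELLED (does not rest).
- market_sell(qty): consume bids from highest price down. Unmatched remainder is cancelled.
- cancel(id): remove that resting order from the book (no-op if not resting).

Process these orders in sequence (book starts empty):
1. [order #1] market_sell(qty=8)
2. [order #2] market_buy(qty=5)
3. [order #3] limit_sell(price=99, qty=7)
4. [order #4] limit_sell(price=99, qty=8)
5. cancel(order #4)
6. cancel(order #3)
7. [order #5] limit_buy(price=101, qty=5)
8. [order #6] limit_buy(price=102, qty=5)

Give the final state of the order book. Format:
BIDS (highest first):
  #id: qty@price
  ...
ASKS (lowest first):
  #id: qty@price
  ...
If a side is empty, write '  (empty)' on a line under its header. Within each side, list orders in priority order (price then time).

Answer: BIDS (highest first):
  #6: 5@102
  #5: 5@101
ASKS (lowest first):
  (empty)

Derivation:
After op 1 [order #1] market_sell(qty=8): fills=none; bids=[-] asks=[-]
After op 2 [order #2] market_buy(qty=5): fills=none; bids=[-] asks=[-]
After op 3 [order #3] limit_sell(price=99, qty=7): fills=none; bids=[-] asks=[#3:7@99]
After op 4 [order #4] limit_sell(price=99, qty=8): fills=none; bids=[-] asks=[#3:7@99 #4:8@99]
After op 5 cancel(order #4): fills=none; bids=[-] asks=[#3:7@99]
After op 6 cancel(order #3): fills=none; bids=[-] asks=[-]
After op 7 [order #5] limit_buy(price=101, qty=5): fills=none; bids=[#5:5@101] asks=[-]
After op 8 [order #6] limit_buy(price=102, qty=5): fills=none; bids=[#6:5@102 #5:5@101] asks=[-]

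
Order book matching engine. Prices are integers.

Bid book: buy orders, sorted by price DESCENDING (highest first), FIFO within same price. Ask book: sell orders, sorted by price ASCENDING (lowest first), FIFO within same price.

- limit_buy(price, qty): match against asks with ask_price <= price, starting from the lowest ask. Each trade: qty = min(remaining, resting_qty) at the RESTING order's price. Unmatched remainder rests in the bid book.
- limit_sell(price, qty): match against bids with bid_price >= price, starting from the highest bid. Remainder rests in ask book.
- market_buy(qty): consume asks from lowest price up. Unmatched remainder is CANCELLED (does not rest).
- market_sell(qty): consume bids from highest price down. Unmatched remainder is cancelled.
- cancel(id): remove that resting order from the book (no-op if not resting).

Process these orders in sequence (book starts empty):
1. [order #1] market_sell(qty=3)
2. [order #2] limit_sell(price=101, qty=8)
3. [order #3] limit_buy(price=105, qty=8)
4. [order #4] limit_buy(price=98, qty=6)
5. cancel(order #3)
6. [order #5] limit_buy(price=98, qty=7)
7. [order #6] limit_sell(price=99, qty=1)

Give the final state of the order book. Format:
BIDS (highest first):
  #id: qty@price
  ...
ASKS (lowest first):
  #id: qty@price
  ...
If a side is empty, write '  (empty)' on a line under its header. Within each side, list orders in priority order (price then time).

Answer: BIDS (highest first):
  #4: 6@98
  #5: 7@98
ASKS (lowest first):
  #6: 1@99

Derivation:
After op 1 [order #1] market_sell(qty=3): fills=none; bids=[-] asks=[-]
After op 2 [order #2] limit_sell(price=101, qty=8): fills=none; bids=[-] asks=[#2:8@101]
After op 3 [order #3] limit_buy(price=105, qty=8): fills=#3x#2:8@101; bids=[-] asks=[-]
After op 4 [order #4] limit_buy(price=98, qty=6): fills=none; bids=[#4:6@98] asks=[-]
After op 5 cancel(order #3): fills=none; bids=[#4:6@98] asks=[-]
After op 6 [order #5] limit_buy(price=98, qty=7): fills=none; bids=[#4:6@98 #5:7@98] asks=[-]
After op 7 [order #6] limit_sell(price=99, qty=1): fills=none; bids=[#4:6@98 #5:7@98] asks=[#6:1@99]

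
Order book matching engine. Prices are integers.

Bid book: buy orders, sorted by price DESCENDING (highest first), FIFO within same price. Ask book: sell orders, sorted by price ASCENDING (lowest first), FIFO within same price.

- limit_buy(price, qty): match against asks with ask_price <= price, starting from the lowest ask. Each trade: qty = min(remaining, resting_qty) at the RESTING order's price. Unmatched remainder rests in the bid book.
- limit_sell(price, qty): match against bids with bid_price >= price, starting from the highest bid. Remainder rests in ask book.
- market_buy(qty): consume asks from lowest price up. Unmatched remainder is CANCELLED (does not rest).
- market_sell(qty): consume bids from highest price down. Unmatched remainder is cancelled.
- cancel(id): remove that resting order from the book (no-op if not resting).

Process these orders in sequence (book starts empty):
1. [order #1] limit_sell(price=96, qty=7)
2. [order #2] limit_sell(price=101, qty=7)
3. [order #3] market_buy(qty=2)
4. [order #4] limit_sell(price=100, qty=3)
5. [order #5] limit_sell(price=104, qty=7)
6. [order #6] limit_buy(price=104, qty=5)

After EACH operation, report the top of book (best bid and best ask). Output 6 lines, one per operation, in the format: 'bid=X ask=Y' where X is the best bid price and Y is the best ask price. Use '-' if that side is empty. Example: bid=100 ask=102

After op 1 [order #1] limit_sell(price=96, qty=7): fills=none; bids=[-] asks=[#1:7@96]
After op 2 [order #2] limit_sell(price=101, qty=7): fills=none; bids=[-] asks=[#1:7@96 #2:7@101]
After op 3 [order #3] market_buy(qty=2): fills=#3x#1:2@96; bids=[-] asks=[#1:5@96 #2:7@101]
After op 4 [order #4] limit_sell(price=100, qty=3): fills=none; bids=[-] asks=[#1:5@96 #4:3@100 #2:7@101]
After op 5 [order #5] limit_sell(price=104, qty=7): fills=none; bids=[-] asks=[#1:5@96 #4:3@100 #2:7@101 #5:7@104]
After op 6 [order #6] limit_buy(price=104, qty=5): fills=#6x#1:5@96; bids=[-] asks=[#4:3@100 #2:7@101 #5:7@104]

Answer: bid=- ask=96
bid=- ask=96
bid=- ask=96
bid=- ask=96
bid=- ask=96
bid=- ask=100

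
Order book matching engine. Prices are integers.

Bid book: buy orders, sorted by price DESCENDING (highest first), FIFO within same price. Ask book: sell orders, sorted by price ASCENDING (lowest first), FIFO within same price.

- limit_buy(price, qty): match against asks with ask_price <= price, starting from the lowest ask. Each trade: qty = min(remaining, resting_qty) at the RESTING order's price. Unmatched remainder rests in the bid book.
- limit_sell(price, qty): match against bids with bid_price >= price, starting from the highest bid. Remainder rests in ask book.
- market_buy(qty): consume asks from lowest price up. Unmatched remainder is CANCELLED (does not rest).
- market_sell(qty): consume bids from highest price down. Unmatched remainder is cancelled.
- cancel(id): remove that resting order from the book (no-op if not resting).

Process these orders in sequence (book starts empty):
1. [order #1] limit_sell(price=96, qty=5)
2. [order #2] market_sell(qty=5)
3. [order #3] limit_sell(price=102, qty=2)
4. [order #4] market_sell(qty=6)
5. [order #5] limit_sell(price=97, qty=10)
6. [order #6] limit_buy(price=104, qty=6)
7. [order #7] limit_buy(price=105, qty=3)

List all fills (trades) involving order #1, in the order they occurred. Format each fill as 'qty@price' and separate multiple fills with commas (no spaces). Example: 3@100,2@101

Answer: 5@96

Derivation:
After op 1 [order #1] limit_sell(price=96, qty=5): fills=none; bids=[-] asks=[#1:5@96]
After op 2 [order #2] market_sell(qty=5): fills=none; bids=[-] asks=[#1:5@96]
After op 3 [order #3] limit_sell(price=102, qty=2): fills=none; bids=[-] asks=[#1:5@96 #3:2@102]
After op 4 [order #4] market_sell(qty=6): fills=none; bids=[-] asks=[#1:5@96 #3:2@102]
After op 5 [order #5] limit_sell(price=97, qty=10): fills=none; bids=[-] asks=[#1:5@96 #5:10@97 #3:2@102]
After op 6 [order #6] limit_buy(price=104, qty=6): fills=#6x#1:5@96 #6x#5:1@97; bids=[-] asks=[#5:9@97 #3:2@102]
After op 7 [order #7] limit_buy(price=105, qty=3): fills=#7x#5:3@97; bids=[-] asks=[#5:6@97 #3:2@102]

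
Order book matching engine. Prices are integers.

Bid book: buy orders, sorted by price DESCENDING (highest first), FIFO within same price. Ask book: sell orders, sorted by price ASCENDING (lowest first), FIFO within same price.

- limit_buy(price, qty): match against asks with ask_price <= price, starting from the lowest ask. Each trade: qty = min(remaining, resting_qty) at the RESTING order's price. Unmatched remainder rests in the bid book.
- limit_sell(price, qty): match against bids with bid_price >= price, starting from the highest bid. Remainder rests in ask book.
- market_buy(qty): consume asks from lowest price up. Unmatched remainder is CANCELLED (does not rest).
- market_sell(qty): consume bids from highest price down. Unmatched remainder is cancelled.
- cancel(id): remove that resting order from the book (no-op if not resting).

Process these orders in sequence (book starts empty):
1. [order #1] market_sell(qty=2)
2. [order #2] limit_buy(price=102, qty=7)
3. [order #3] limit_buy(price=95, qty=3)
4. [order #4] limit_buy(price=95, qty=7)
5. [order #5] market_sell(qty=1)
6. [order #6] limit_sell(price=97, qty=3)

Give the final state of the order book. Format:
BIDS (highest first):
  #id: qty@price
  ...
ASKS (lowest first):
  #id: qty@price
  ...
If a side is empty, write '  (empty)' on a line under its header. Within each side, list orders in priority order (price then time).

Answer: BIDS (highest first):
  #2: 3@102
  #3: 3@95
  #4: 7@95
ASKS (lowest first):
  (empty)

Derivation:
After op 1 [order #1] market_sell(qty=2): fills=none; bids=[-] asks=[-]
After op 2 [order #2] limit_buy(price=102, qty=7): fills=none; bids=[#2:7@102] asks=[-]
After op 3 [order #3] limit_buy(price=95, qty=3): fills=none; bids=[#2:7@102 #3:3@95] asks=[-]
After op 4 [order #4] limit_buy(price=95, qty=7): fills=none; bids=[#2:7@102 #3:3@95 #4:7@95] asks=[-]
After op 5 [order #5] market_sell(qty=1): fills=#2x#5:1@102; bids=[#2:6@102 #3:3@95 #4:7@95] asks=[-]
After op 6 [order #6] limit_sell(price=97, qty=3): fills=#2x#6:3@102; bids=[#2:3@102 #3:3@95 #4:7@95] asks=[-]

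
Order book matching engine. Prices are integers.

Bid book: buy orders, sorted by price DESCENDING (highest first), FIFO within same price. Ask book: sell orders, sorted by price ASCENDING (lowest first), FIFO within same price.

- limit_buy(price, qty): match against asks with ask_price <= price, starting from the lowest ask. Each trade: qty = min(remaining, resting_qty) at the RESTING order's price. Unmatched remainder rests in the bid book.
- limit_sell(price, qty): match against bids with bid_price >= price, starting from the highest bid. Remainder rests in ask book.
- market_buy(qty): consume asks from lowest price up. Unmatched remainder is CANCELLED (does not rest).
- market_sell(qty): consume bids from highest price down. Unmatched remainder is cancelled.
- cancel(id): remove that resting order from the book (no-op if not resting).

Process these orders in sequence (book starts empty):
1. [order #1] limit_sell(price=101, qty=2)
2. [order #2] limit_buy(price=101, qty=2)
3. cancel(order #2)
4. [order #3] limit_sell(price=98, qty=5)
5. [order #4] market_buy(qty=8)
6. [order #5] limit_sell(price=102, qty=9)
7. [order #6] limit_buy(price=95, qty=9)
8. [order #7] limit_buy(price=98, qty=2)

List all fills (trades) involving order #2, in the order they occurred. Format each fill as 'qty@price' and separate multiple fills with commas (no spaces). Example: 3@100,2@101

After op 1 [order #1] limit_sell(price=101, qty=2): fills=none; bids=[-] asks=[#1:2@101]
After op 2 [order #2] limit_buy(price=101, qty=2): fills=#2x#1:2@101; bids=[-] asks=[-]
After op 3 cancel(order #2): fills=none; bids=[-] asks=[-]
After op 4 [order #3] limit_sell(price=98, qty=5): fills=none; bids=[-] asks=[#3:5@98]
After op 5 [order #4] market_buy(qty=8): fills=#4x#3:5@98; bids=[-] asks=[-]
After op 6 [order #5] limit_sell(price=102, qty=9): fills=none; bids=[-] asks=[#5:9@102]
After op 7 [order #6] limit_buy(price=95, qty=9): fills=none; bids=[#6:9@95] asks=[#5:9@102]
After op 8 [order #7] limit_buy(price=98, qty=2): fills=none; bids=[#7:2@98 #6:9@95] asks=[#5:9@102]

Answer: 2@101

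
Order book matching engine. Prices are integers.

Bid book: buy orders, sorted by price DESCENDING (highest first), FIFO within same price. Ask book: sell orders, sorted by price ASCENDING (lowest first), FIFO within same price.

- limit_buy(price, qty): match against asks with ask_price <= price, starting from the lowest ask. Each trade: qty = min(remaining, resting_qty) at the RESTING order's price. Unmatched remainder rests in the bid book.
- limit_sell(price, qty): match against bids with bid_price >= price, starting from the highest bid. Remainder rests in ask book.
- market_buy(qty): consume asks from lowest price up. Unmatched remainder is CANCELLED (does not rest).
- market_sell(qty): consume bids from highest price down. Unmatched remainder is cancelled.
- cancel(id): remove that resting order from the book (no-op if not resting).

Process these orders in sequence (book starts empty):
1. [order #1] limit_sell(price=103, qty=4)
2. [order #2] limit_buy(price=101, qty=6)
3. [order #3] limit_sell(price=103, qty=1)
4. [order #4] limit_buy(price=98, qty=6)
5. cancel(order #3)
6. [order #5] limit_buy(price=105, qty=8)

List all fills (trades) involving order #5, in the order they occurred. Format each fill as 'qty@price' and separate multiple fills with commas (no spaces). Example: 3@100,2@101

Answer: 4@103

Derivation:
After op 1 [order #1] limit_sell(price=103, qty=4): fills=none; bids=[-] asks=[#1:4@103]
After op 2 [order #2] limit_buy(price=101, qty=6): fills=none; bids=[#2:6@101] asks=[#1:4@103]
After op 3 [order #3] limit_sell(price=103, qty=1): fills=none; bids=[#2:6@101] asks=[#1:4@103 #3:1@103]
After op 4 [order #4] limit_buy(price=98, qty=6): fills=none; bids=[#2:6@101 #4:6@98] asks=[#1:4@103 #3:1@103]
After op 5 cancel(order #3): fills=none; bids=[#2:6@101 #4:6@98] asks=[#1:4@103]
After op 6 [order #5] limit_buy(price=105, qty=8): fills=#5x#1:4@103; bids=[#5:4@105 #2:6@101 #4:6@98] asks=[-]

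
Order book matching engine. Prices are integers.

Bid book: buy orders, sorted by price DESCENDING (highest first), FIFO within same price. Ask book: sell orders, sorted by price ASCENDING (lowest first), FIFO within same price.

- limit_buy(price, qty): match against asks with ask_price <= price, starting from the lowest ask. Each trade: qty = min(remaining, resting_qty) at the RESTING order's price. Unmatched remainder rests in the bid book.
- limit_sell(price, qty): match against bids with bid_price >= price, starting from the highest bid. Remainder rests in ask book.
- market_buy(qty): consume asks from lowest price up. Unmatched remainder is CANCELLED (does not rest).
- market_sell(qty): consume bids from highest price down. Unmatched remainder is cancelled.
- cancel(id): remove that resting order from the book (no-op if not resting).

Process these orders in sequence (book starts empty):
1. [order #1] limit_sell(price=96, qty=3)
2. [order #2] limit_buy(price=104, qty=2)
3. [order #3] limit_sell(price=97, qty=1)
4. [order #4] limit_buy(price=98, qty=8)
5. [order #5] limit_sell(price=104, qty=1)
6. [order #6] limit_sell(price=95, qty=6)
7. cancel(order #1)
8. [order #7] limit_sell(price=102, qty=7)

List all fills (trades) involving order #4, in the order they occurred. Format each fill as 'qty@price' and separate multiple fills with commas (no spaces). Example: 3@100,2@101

Answer: 1@96,1@97,6@98

Derivation:
After op 1 [order #1] limit_sell(price=96, qty=3): fills=none; bids=[-] asks=[#1:3@96]
After op 2 [order #2] limit_buy(price=104, qty=2): fills=#2x#1:2@96; bids=[-] asks=[#1:1@96]
After op 3 [order #3] limit_sell(price=97, qty=1): fills=none; bids=[-] asks=[#1:1@96 #3:1@97]
After op 4 [order #4] limit_buy(price=98, qty=8): fills=#4x#1:1@96 #4x#3:1@97; bids=[#4:6@98] asks=[-]
After op 5 [order #5] limit_sell(price=104, qty=1): fills=none; bids=[#4:6@98] asks=[#5:1@104]
After op 6 [order #6] limit_sell(price=95, qty=6): fills=#4x#6:6@98; bids=[-] asks=[#5:1@104]
After op 7 cancel(order #1): fills=none; bids=[-] asks=[#5:1@104]
After op 8 [order #7] limit_sell(price=102, qty=7): fills=none; bids=[-] asks=[#7:7@102 #5:1@104]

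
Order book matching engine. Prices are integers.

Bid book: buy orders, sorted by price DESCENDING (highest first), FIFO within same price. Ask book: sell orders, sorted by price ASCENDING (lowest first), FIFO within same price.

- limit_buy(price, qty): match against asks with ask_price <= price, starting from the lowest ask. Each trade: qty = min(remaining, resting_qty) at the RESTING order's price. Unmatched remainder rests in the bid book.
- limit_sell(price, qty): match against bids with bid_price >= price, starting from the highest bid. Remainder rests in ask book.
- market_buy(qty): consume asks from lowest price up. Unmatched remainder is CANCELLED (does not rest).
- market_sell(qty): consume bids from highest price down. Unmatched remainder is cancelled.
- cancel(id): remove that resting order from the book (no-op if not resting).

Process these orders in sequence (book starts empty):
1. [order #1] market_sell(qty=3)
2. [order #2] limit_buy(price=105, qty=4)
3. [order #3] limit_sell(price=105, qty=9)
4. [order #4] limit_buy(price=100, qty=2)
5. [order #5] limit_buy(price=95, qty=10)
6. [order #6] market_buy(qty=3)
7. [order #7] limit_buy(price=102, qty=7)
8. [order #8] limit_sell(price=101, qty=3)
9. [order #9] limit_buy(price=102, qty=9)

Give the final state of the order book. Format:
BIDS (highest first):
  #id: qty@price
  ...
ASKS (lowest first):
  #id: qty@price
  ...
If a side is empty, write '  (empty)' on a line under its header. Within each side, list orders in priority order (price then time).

After op 1 [order #1] market_sell(qty=3): fills=none; bids=[-] asks=[-]
After op 2 [order #2] limit_buy(price=105, qty=4): fills=none; bids=[#2:4@105] asks=[-]
After op 3 [order #3] limit_sell(price=105, qty=9): fills=#2x#3:4@105; bids=[-] asks=[#3:5@105]
After op 4 [order #4] limit_buy(price=100, qty=2): fills=none; bids=[#4:2@100] asks=[#3:5@105]
After op 5 [order #5] limit_buy(price=95, qty=10): fills=none; bids=[#4:2@100 #5:10@95] asks=[#3:5@105]
After op 6 [order #6] market_buy(qty=3): fills=#6x#3:3@105; bids=[#4:2@100 #5:10@95] asks=[#3:2@105]
After op 7 [order #7] limit_buy(price=102, qty=7): fills=none; bids=[#7:7@102 #4:2@100 #5:10@95] asks=[#3:2@105]
After op 8 [order #8] limit_sell(price=101, qty=3): fills=#7x#8:3@102; bids=[#7:4@102 #4:2@100 #5:10@95] asks=[#3:2@105]
After op 9 [order #9] limit_buy(price=102, qty=9): fills=none; bids=[#7:4@102 #9:9@102 #4:2@100 #5:10@95] asks=[#3:2@105]

Answer: BIDS (highest first):
  #7: 4@102
  #9: 9@102
  #4: 2@100
  #5: 10@95
ASKS (lowest first):
  #3: 2@105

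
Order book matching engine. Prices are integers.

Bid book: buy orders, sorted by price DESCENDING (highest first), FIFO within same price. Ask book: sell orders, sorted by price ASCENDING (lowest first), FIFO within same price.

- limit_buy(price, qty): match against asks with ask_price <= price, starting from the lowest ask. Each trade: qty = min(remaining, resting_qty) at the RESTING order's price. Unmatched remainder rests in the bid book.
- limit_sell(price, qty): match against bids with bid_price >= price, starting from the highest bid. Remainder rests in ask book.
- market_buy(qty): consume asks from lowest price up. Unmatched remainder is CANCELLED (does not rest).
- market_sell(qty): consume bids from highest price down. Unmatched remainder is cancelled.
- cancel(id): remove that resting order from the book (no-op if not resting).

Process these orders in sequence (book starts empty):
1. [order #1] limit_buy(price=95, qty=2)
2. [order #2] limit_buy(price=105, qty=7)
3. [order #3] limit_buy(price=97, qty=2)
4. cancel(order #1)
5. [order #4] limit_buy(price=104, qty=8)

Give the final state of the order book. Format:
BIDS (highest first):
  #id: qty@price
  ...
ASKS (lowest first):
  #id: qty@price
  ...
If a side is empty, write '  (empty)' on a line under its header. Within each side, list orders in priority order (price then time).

After op 1 [order #1] limit_buy(price=95, qty=2): fills=none; bids=[#1:2@95] asks=[-]
After op 2 [order #2] limit_buy(price=105, qty=7): fills=none; bids=[#2:7@105 #1:2@95] asks=[-]
After op 3 [order #3] limit_buy(price=97, qty=2): fills=none; bids=[#2:7@105 #3:2@97 #1:2@95] asks=[-]
After op 4 cancel(order #1): fills=none; bids=[#2:7@105 #3:2@97] asks=[-]
After op 5 [order #4] limit_buy(price=104, qty=8): fills=none; bids=[#2:7@105 #4:8@104 #3:2@97] asks=[-]

Answer: BIDS (highest first):
  #2: 7@105
  #4: 8@104
  #3: 2@97
ASKS (lowest first):
  (empty)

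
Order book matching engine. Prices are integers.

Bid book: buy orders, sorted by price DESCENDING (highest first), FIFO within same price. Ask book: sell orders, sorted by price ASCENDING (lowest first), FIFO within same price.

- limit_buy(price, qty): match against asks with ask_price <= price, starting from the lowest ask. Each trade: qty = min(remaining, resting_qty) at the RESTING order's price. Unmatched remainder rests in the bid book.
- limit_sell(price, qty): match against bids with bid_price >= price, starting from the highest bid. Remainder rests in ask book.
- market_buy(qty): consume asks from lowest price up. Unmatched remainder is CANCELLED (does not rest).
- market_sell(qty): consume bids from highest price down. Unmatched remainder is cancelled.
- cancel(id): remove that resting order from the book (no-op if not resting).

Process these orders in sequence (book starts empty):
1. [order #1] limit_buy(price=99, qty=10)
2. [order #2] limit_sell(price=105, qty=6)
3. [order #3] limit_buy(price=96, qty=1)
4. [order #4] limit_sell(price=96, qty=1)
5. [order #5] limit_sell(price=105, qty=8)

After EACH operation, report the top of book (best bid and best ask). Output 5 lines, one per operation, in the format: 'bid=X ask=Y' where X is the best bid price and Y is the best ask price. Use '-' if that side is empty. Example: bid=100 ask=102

After op 1 [order #1] limit_buy(price=99, qty=10): fills=none; bids=[#1:10@99] asks=[-]
After op 2 [order #2] limit_sell(price=105, qty=6): fills=none; bids=[#1:10@99] asks=[#2:6@105]
After op 3 [order #3] limit_buy(price=96, qty=1): fills=none; bids=[#1:10@99 #3:1@96] asks=[#2:6@105]
After op 4 [order #4] limit_sell(price=96, qty=1): fills=#1x#4:1@99; bids=[#1:9@99 #3:1@96] asks=[#2:6@105]
After op 5 [order #5] limit_sell(price=105, qty=8): fills=none; bids=[#1:9@99 #3:1@96] asks=[#2:6@105 #5:8@105]

Answer: bid=99 ask=-
bid=99 ask=105
bid=99 ask=105
bid=99 ask=105
bid=99 ask=105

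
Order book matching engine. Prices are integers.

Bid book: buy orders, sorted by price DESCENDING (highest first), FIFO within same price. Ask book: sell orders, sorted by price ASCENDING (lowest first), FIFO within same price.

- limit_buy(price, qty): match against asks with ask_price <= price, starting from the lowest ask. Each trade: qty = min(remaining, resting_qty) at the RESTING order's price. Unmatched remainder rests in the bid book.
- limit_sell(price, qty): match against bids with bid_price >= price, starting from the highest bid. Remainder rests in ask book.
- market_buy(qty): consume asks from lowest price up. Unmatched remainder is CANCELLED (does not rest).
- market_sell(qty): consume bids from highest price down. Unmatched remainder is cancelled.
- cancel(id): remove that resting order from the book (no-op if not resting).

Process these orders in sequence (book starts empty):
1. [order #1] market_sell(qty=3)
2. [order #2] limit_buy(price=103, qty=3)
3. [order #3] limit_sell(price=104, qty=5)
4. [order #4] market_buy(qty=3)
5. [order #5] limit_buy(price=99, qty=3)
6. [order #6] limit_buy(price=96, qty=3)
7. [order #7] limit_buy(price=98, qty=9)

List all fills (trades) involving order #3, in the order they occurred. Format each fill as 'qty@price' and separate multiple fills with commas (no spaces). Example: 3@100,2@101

Answer: 3@104

Derivation:
After op 1 [order #1] market_sell(qty=3): fills=none; bids=[-] asks=[-]
After op 2 [order #2] limit_buy(price=103, qty=3): fills=none; bids=[#2:3@103] asks=[-]
After op 3 [order #3] limit_sell(price=104, qty=5): fills=none; bids=[#2:3@103] asks=[#3:5@104]
After op 4 [order #4] market_buy(qty=3): fills=#4x#3:3@104; bids=[#2:3@103] asks=[#3:2@104]
After op 5 [order #5] limit_buy(price=99, qty=3): fills=none; bids=[#2:3@103 #5:3@99] asks=[#3:2@104]
After op 6 [order #6] limit_buy(price=96, qty=3): fills=none; bids=[#2:3@103 #5:3@99 #6:3@96] asks=[#3:2@104]
After op 7 [order #7] limit_buy(price=98, qty=9): fills=none; bids=[#2:3@103 #5:3@99 #7:9@98 #6:3@96] asks=[#3:2@104]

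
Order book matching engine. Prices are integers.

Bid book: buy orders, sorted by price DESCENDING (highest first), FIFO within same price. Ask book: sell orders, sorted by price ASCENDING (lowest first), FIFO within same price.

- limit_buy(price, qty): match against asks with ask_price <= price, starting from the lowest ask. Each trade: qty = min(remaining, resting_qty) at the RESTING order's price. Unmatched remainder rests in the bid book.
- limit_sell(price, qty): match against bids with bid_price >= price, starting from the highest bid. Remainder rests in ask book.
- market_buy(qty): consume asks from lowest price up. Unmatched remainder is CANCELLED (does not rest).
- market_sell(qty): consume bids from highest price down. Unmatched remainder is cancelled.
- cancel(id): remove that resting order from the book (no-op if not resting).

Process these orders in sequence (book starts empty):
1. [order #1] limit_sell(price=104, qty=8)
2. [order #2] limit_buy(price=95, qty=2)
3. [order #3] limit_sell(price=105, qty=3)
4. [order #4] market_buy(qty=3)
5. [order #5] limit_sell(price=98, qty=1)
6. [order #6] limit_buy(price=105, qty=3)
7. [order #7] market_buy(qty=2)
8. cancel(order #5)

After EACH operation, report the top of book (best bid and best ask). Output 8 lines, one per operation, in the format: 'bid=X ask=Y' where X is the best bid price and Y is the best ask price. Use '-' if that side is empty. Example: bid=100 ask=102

Answer: bid=- ask=104
bid=95 ask=104
bid=95 ask=104
bid=95 ask=104
bid=95 ask=98
bid=95 ask=104
bid=95 ask=104
bid=95 ask=104

Derivation:
After op 1 [order #1] limit_sell(price=104, qty=8): fills=none; bids=[-] asks=[#1:8@104]
After op 2 [order #2] limit_buy(price=95, qty=2): fills=none; bids=[#2:2@95] asks=[#1:8@104]
After op 3 [order #3] limit_sell(price=105, qty=3): fills=none; bids=[#2:2@95] asks=[#1:8@104 #3:3@105]
After op 4 [order #4] market_buy(qty=3): fills=#4x#1:3@104; bids=[#2:2@95] asks=[#1:5@104 #3:3@105]
After op 5 [order #5] limit_sell(price=98, qty=1): fills=none; bids=[#2:2@95] asks=[#5:1@98 #1:5@104 #3:3@105]
After op 6 [order #6] limit_buy(price=105, qty=3): fills=#6x#5:1@98 #6x#1:2@104; bids=[#2:2@95] asks=[#1:3@104 #3:3@105]
After op 7 [order #7] market_buy(qty=2): fills=#7x#1:2@104; bids=[#2:2@95] asks=[#1:1@104 #3:3@105]
After op 8 cancel(order #5): fills=none; bids=[#2:2@95] asks=[#1:1@104 #3:3@105]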